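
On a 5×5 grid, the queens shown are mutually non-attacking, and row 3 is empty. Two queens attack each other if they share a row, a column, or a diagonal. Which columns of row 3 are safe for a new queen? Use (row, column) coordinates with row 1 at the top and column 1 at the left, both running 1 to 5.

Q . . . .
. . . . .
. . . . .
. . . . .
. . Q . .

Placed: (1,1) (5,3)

(1,1) attacks row 3 at column 1 and diagonals 3.
(5,3) attacks row 3 at column 3 and diagonals 1, 5.
Attacked columns: {1, 3, 5}. Safe: {2, 4}.

columns 2, 4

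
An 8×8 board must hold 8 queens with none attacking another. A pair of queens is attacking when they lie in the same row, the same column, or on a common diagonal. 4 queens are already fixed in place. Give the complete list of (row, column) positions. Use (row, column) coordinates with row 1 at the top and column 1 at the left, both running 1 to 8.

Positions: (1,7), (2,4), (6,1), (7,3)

Row 3: attacked by (1,7)→{5,7}; (2,4)→{3,4,5}; (6,1)→{1,4}; (7,3)→{3,7}. Safe: 2, 6, 8. Place at column 2.
Row 4: attacked by (1,7)→{4,7}; (2,4)→{2,4,6}; (3,2)→{1,2,3}; (6,1)→{1,3}; (7,3)→{3,6}. Safe: 5, 8. Place at column 8.
Row 5: attacked by (1,7)→{3,7}; (2,4)→{1,4,7}; (3,2)→{2,4}; (4,8)→{7,8}; (6,1)→{1,2}; (7,3)→{1,3,5}. Safe: 6. Place at column 6.
Row 8: attacked by (1,7)→{7}; (2,4)→{4}; (3,2)→{2,7}; (4,8)→{4,8}; (5,6)→{3,6}; (6,1)→{1,3}; (7,3)→{2,3,4}. Safe: 5. Place at column 5.
Columns [7, 4, 2, 8, 6, 1, 3, 5], r−c [-6, -2, 1, -4, -1, 5, 4, 3], r+c [8, 6, 5, 12, 11, 7, 10, 13] are all distinct, so no two queens attack.

(1,7) (2,4) (3,2) (4,8) (5,6) (6,1) (7,3) (8,5)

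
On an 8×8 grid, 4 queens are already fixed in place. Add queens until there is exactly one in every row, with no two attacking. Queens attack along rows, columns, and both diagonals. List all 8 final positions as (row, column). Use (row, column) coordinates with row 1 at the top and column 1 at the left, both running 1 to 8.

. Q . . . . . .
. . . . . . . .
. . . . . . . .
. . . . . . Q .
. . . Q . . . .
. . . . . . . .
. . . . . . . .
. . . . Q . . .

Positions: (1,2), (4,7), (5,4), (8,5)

(1,2) (2,6) (3,1) (4,7) (5,4) (6,8) (7,3) (8,5)

Row 2: attacked by (1,2)→{1,2,3}; (4,7)→{5,7}; (5,4)→{1,4,7}; (8,5)→{5}. Safe: 6, 8. Place at column 6.
Row 3: attacked by (1,2)→{2,4}; (2,6)→{5,6,7}; (4,7)→{6,7,8}; (5,4)→{2,4,6}; (8,5)→{5}. Safe: 1, 3. Place at column 1.
Row 6: attacked by (1,2)→{2,7}; (2,6)→{2,6}; (3,1)→{1,4}; (4,7)→{5,7}; (5,4)→{3,4,5}; (8,5)→{3,5,7}. Safe: 8. Place at column 8.
Row 7: attacked by (1,2)→{2,8}; (2,6)→{1,6}; (3,1)→{1,5}; (4,7)→{4,7}; (5,4)→{2,4,6}; (6,8)→{7,8}; (8,5)→{4,5,6}. Safe: 3. Place at column 3.
Columns [2, 6, 1, 7, 4, 8, 3, 5], r−c [-1, -4, 2, -3, 1, -2, 4, 3], r+c [3, 8, 4, 11, 9, 14, 10, 13] are all distinct, so no two queens attack.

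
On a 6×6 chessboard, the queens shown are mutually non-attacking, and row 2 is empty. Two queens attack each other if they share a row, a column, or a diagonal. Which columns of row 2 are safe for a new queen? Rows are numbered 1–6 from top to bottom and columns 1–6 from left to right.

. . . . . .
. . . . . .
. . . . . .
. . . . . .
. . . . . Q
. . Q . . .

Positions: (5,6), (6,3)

(5,6) attacks row 2 at column 6 and diagonals 3.
(6,3) attacks row 2 at column 3.
Attacked columns: {3, 6}. Safe: {1, 2, 4, 5}.

columns 1, 2, 4, 5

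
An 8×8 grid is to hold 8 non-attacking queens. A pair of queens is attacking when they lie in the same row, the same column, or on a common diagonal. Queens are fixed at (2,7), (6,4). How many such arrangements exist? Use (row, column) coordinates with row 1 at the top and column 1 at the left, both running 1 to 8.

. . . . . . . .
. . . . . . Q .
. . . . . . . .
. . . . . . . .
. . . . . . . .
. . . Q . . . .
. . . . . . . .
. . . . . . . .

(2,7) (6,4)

3

Branch on row 1: col 1 → 1; col 2 → 1; col 3 → 1; col 5 → 0.
Sum: 1 + 1 + 1 + 0 = 3.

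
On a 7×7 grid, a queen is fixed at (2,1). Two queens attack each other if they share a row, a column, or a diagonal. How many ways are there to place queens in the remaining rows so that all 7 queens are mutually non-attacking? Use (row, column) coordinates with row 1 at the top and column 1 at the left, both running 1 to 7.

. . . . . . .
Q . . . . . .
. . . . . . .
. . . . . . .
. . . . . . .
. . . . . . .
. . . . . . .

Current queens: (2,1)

Branch on row 1: col 3 → 2; col 4 → 2; col 5 → 2; col 6 → 1; col 7 → 0.
Sum: 2 + 2 + 2 + 1 + 0 = 7.

7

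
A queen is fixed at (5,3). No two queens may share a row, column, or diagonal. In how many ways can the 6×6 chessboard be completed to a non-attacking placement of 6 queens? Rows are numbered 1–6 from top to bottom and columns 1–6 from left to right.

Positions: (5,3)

Branch on row 1: col 1 → 0; col 2 → 1; col 4 → 0; col 5 → 0; col 6 → 0.
Sum: 0 + 1 + 0 + 0 + 0 = 1.

1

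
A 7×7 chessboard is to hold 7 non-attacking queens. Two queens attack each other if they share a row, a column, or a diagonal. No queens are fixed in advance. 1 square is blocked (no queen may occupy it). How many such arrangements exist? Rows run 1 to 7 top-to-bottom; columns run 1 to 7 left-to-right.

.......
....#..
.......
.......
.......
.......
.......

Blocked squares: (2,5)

34

Branch on row 1: col 1 → 3; col 2 → 4; col 3 → 5; col 4 → 6; col 5 → 6; col 6 → 7; col 7 → 3.
Sum: 3 + 4 + 5 + 6 + 6 + 7 + 3 = 34.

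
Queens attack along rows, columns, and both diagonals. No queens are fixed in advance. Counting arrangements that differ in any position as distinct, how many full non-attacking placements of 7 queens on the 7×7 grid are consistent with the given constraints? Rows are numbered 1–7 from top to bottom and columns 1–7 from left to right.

Branch on row 1: col 1 → 4; col 2 → 7; col 3 → 6; col 4 → 6; col 5 → 6; col 6 → 7; col 7 → 4.
Sum: 4 + 7 + 6 + 6 + 6 + 7 + 4 = 40.
(This is the classic 7-queens count.)

40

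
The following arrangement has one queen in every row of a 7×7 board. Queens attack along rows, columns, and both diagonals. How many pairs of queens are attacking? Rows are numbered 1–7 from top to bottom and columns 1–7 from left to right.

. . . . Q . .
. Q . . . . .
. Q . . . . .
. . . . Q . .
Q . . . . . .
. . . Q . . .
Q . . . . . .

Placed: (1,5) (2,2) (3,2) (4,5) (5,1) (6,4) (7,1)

4

Same column: (1,5)–(4,5) (column 5); (2,2)–(3,2) (column 2); (5,1)–(7,1) (column 1).
Same diagonal: (1,5)–(5,1) (|1−5| = |5−1| = 4).
Total attacking pairs: 4.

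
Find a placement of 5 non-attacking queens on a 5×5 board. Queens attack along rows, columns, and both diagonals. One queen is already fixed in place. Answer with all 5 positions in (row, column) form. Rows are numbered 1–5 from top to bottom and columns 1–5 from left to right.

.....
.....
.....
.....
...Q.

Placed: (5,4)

Row 1: attacked by (5,4)→{4}. Safe: 1, 2, 3, 5. Place at column 2.
Row 2: attacked by (1,2)→{1,2,3}; (5,4)→{1,4}. Safe: 5. Place at column 5.
Row 3: attacked by (1,2)→{2,4}; (2,5)→{4,5}; (5,4)→{2,4}. Safe: 1, 3. Place at column 3.
Row 4: attacked by (1,2)→{2,5}; (2,5)→{3,5}; (3,3)→{2,3,4}; (5,4)→{3,4,5}. Safe: 1. Place at column 1.
Columns [2, 5, 3, 1, 4], r−c [-1, -3, 0, 3, 1], r+c [3, 7, 6, 5, 9] are all distinct, so no two queens attack.

(1,2) (2,5) (3,3) (4,1) (5,4)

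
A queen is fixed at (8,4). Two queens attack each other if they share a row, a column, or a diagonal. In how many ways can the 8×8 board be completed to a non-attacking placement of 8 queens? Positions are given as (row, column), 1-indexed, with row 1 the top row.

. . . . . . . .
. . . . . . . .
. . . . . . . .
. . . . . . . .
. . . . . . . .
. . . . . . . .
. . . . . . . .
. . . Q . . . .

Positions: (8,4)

Branch on row 1: col 1 → 1; col 2 → 3; col 3 → 3; col 5 → 3; col 6 → 4; col 7 → 3; col 8 → 1.
Sum: 1 + 3 + 3 + 3 + 4 + 3 + 1 = 18.

18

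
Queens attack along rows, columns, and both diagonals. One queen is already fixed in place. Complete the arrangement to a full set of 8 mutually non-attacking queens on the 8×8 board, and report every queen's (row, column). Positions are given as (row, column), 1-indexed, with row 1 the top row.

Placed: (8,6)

Row 1: attacked by (8,6)→{6}. Safe: 1, 2, 3, 4, 5, 7, 8. Place at column 8.
Row 2: attacked by (1,8)→{7,8}; (8,6)→{6}. Safe: 1, 2, 3, 4, 5. Place at column 2.
Row 3: attacked by (1,8)→{6,8}; (2,2)→{1,2,3}; (8,6)→{1,6}. Safe: 4, 5, 7. Place at column 4.
Row 4: attacked by (1,8)→{5,8}; (2,2)→{2,4}; (3,4)→{3,4,5}; (8,6)→{2,6}. Safe: 1, 7. Place at column 1.
Row 5: attacked by (1,8)→{4,8}; (2,2)→{2,5}; (3,4)→{2,4,6}; (4,1)→{1,2}; (8,6)→{3,6}. Safe: 7. Place at column 7.
Row 6: attacked by (1,8)→{3,8}; (2,2)→{2,6}; (3,4)→{1,4,7}; (4,1)→{1,3}; (5,7)→{6,7,8}; (8,6)→{4,6,8}. Safe: 5. Place at column 5.
Row 7: attacked by (1,8)→{2,8}; (2,2)→{2,7}; (3,4)→{4,8}; (4,1)→{1,4}; (5,7)→{5,7}; (6,5)→{4,5,6}; (8,6)→{5,6,7}. Safe: 3. Place at column 3.
Columns [8, 2, 4, 1, 7, 5, 3, 6], r−c [-7, 0, -1, 3, -2, 1, 4, 2], r+c [9, 4, 7, 5, 12, 11, 10, 14] are all distinct, so no two queens attack.

(1,8) (2,2) (3,4) (4,1) (5,7) (6,5) (7,3) (8,6)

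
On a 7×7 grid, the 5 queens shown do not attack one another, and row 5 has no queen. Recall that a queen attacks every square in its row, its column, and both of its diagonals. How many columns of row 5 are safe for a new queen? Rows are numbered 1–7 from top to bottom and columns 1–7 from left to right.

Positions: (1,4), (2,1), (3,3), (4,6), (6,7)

1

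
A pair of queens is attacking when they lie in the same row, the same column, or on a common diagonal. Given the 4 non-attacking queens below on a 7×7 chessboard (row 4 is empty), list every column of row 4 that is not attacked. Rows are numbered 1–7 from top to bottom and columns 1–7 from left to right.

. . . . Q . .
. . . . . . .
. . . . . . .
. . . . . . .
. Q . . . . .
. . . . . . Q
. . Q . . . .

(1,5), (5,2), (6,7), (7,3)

columns 4

(1,5) attacks row 4 at column 5 and diagonals 2.
(5,2) attacks row 4 at column 2 and diagonals 1, 3.
(6,7) attacks row 4 at column 7 and diagonals 5.
(7,3) attacks row 4 at column 3 and diagonals 6.
Attacked columns: {1, 2, 3, 5, 6, 7}. Safe: {4}.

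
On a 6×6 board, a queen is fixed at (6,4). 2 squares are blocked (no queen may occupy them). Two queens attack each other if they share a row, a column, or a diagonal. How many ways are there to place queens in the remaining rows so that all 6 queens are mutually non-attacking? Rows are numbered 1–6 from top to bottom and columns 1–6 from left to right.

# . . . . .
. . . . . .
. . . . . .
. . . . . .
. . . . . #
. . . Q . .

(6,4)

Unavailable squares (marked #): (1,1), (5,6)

Branch on row 1: col 2 → 0; col 3 → 1; col 5 → 0; col 6 → 0.
Sum: 0 + 1 + 0 + 0 = 1.

1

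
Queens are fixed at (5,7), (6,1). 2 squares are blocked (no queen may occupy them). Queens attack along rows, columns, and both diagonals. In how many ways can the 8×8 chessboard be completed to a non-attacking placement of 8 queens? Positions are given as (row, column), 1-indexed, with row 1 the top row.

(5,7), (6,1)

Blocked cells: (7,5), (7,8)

3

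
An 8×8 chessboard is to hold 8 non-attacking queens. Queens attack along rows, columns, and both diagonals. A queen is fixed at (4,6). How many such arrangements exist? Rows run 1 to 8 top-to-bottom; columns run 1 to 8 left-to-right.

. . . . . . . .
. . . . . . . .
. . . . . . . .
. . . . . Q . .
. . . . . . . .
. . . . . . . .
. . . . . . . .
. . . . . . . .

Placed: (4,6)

12

Branch on row 1: col 1 → 2; col 2 → 1; col 4 → 1; col 5 → 6; col 7 → 1; col 8 → 1.
Sum: 2 + 1 + 1 + 6 + 1 + 1 = 12.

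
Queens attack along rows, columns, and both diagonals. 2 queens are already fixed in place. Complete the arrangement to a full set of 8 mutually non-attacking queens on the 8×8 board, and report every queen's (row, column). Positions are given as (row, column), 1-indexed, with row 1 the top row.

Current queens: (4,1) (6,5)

Row 1: attacked by (4,1)→{1,4}; (6,5)→{5}. Safe: 2, 3, 6, 7, 8. Place at column 6.
Row 2: attacked by (1,6)→{5,6,7}; (4,1)→{1,3}; (6,5)→{1,5}. Safe: 2, 4, 8. Place at column 2.
Row 3: attacked by (1,6)→{4,6,8}; (2,2)→{1,2,3}; (4,1)→{1,2}; (6,5)→{2,5,8}. Safe: 7. Place at column 7.
Row 5: attacked by (1,6)→{2,6}; (2,2)→{2,5}; (3,7)→{5,7}; (4,1)→{1,2}; (6,5)→{4,5,6}. Safe: 3, 8. Place at column 3.
Row 7: attacked by (1,6)→{6}; (2,2)→{2,7}; (3,7)→{3,7}; (4,1)→{1,4}; (5,3)→{1,3,5}; (6,5)→{4,5,6}. Safe: 8. Place at column 8.
Row 8: attacked by (1,6)→{6}; (2,2)→{2,8}; (3,7)→{2,7}; (4,1)→{1,5}; (5,3)→{3,6}; (6,5)→{3,5,7}; (7,8)→{7,8}. Safe: 4. Place at column 4.
Columns [6, 2, 7, 1, 3, 5, 8, 4], r−c [-5, 0, -4, 3, 2, 1, -1, 4], r+c [7, 4, 10, 5, 8, 11, 15, 12] are all distinct, so no two queens attack.

(1,6) (2,2) (3,7) (4,1) (5,3) (6,5) (7,8) (8,4)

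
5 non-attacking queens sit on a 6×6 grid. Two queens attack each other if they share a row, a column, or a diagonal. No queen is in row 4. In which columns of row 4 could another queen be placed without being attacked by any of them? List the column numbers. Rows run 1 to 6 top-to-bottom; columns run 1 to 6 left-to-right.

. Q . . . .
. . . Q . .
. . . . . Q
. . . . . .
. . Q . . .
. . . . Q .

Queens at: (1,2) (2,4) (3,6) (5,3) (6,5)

columns 1

(1,2) attacks row 4 at column 2 and diagonals 5.
(2,4) attacks row 4 at column 4 and diagonals 2, 6.
(3,6) attacks row 4 at column 6 and diagonals 5.
(5,3) attacks row 4 at column 3 and diagonals 2, 4.
(6,5) attacks row 4 at column 5 and diagonals 3.
Attacked columns: {2, 3, 4, 5, 6}. Safe: {1}.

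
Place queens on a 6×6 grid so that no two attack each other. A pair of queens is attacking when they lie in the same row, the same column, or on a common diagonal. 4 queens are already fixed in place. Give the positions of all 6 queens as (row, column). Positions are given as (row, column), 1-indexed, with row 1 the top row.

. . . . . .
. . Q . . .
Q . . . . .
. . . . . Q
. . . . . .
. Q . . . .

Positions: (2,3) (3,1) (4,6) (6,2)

(1,5) (2,3) (3,1) (4,6) (5,4) (6,2)

Row 1: attacked by (2,3)→{2,3,4}; (3,1)→{1,3}; (4,6)→{3,6}; (6,2)→{2}. Safe: 5. Place at column 5.
Row 5: attacked by (1,5)→{1,5}; (2,3)→{3,6}; (3,1)→{1,3}; (4,6)→{5,6}; (6,2)→{1,2,3}. Safe: 4. Place at column 4.
Columns [5, 3, 1, 6, 4, 2], r−c [-4, -1, 2, -2, 1, 4], r+c [6, 5, 4, 10, 9, 8] are all distinct, so no two queens attack.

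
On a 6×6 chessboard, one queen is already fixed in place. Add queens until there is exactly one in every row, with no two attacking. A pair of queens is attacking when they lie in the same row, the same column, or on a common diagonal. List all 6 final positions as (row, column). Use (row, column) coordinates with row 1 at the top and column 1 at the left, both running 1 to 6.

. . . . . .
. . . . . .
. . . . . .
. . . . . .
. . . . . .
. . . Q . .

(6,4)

Row 1: attacked by (6,4)→{4}. Safe: 1, 2, 3, 5, 6. Place at column 3.
Row 2: attacked by (1,3)→{2,3,4}; (6,4)→{4}. Safe: 1, 5, 6. Place at column 6.
Row 3: attacked by (1,3)→{1,3,5}; (2,6)→{5,6}; (6,4)→{1,4}. Safe: 2. Place at column 2.
Row 4: attacked by (1,3)→{3,6}; (2,6)→{4,6}; (3,2)→{1,2,3}; (6,4)→{2,4,6}. Safe: 5. Place at column 5.
Row 5: attacked by (1,3)→{3}; (2,6)→{3,6}; (3,2)→{2,4}; (4,5)→{4,5,6}; (6,4)→{3,4,5}. Safe: 1. Place at column 1.
Columns [3, 6, 2, 5, 1, 4], r−c [-2, -4, 1, -1, 4, 2], r+c [4, 8, 5, 9, 6, 10] are all distinct, so no two queens attack.

(1,3) (2,6) (3,2) (4,5) (5,1) (6,4)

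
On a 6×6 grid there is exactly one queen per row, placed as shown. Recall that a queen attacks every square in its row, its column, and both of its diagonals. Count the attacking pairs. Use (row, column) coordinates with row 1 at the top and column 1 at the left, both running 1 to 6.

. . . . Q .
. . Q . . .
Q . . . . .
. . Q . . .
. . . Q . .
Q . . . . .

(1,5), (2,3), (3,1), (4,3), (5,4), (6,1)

Same column: (2,3)–(4,3) (column 3); (3,1)–(6,1) (column 1).
Same diagonal: (4,3)–(5,4) (|4−5| = |3−4| = 1); (4,3)–(6,1) (|4−6| = |3−1| = 2).
Total attacking pairs: 4.

4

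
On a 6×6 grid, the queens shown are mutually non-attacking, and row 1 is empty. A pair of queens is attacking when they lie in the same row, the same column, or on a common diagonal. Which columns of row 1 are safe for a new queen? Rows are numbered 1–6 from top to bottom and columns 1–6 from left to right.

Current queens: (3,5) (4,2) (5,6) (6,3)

columns 1, 4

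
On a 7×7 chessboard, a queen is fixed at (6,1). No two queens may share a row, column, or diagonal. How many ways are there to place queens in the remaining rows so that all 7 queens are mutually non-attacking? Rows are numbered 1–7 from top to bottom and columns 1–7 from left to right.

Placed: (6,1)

7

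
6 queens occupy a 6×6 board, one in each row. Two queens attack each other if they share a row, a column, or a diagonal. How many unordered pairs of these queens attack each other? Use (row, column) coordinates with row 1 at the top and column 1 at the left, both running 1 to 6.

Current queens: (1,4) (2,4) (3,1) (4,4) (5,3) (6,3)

6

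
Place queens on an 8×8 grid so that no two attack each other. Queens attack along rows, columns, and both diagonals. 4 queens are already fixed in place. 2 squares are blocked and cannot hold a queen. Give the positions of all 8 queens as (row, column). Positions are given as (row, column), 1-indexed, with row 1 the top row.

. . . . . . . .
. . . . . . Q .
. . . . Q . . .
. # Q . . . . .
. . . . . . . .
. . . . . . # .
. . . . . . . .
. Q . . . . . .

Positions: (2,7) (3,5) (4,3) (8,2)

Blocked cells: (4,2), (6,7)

(1,4) (2,7) (3,5) (4,3) (5,1) (6,6) (7,8) (8,2)

Row 1: attacked by (2,7)→{6,7,8}; (3,5)→{3,5,7}; (4,3)→{3,6}; (8,2)→{2}. Safe: 1, 4. Place at column 4.
Row 5: attacked by (1,4)→{4,8}; (2,7)→{4,7}; (3,5)→{3,5,7}; (4,3)→{2,3,4}; (8,2)→{2,5}. Safe: 1, 6. Place at column 1.
Row 6: attacked by (1,4)→{4}; (2,7)→{3,7}; (3,5)→{2,5,8}; (4,3)→{1,3,5}; (5,1)→{1,2}; (8,2)→{2,4}. Blocked: 7. Safe: 6. Place at column 6.
Row 7: attacked by (1,4)→{4}; (2,7)→{2,7}; (3,5)→{1,5}; (4,3)→{3,6}; (5,1)→{1,3}; (6,6)→{5,6,7}; (8,2)→{1,2,3}. Safe: 8. Place at column 8.
Columns [4, 7, 5, 3, 1, 6, 8, 2], r−c [-3, -5, -2, 1, 4, 0, -1, 6], r+c [5, 9, 8, 7, 6, 12, 15, 10] are all distinct, so no two queens attack.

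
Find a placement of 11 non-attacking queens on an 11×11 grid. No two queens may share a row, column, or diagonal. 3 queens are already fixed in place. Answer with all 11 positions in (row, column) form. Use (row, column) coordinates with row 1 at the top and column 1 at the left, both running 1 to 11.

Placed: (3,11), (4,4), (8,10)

Row 1: attacked by (3,11)→{9,11}; (4,4)→{1,4,7}; (8,10)→{3,10}. Safe: 2, 5, 6, 8. Place at column 6.
Row 2: attacked by (1,6)→{5,6,7}; (3,11)→{10,11}; (4,4)→{2,4,6}; (8,10)→{4,10}. Safe: 1, 3, 8, 9. Place at column 8.
Row 5: attacked by (1,6)→{2,6,10}; (2,8)→{5,8,11}; (3,11)→{9,11}; (4,4)→{3,4,5}; (8,10)→{7,10}. Safe: 1. Place at column 1.
Row 6: attacked by (1,6)→{1,6,11}; (2,8)→{4,8}; (3,11)→{8,11}; (4,4)→{2,4,6}; (5,1)→{1,2}; (8,10)→{8,10}. Safe: 3, 5, 7, 9. Place at column 5.
Row 7: attacked by (1,6)→{6}; (2,8)→{3,8}; (3,11)→{7,11}; (4,4)→{1,4,7}; (5,1)→{1,3}; (6,5)→{4,5,6}; (8,10)→{9,10,11}. Safe: 2. Place at column 2.
Row 9: attacked by (1,6)→{6}; (2,8)→{1,8}; (3,11)→{5,11}; (4,4)→{4,9}; (5,1)→{1,5}; (6,5)→{2,5,8}; (7,2)→{2,4}; (8,10)→{9,10,11}. Safe: 3, 7. Place at column 3.
Row 10: attacked by (1,6)→{6}; (2,8)→{8}; (3,11)→{4,11}; (4,4)→{4,10}; (5,1)→{1,6}; (6,5)→{1,5,9}; (7,2)→{2,5}; (8,10)→{8,10}; (9,3)→{2,3,4}. Safe: 7. Place at column 7.
Row 11: attacked by (1,6)→{6}; (2,8)→{8}; (3,11)→{3,11}; (4,4)→{4,11}; (5,1)→{1,7}; (6,5)→{5,10}; (7,2)→{2,6}; (8,10)→{7,10}; (9,3)→{1,3,5}; (10,7)→{6,7,8}. Safe: 9. Place at column 9.
Columns [6, 8, 11, 4, 1, 5, 2, 10, 3, 7, 9], r−c [-5, -6, -8, 0, 4, 1, 5, -2, 6, 3, 2], r+c [7, 10, 14, 8, 6, 11, 9, 18, 12, 17, 20] are all distinct, so no two queens attack.

(1,6) (2,8) (3,11) (4,4) (5,1) (6,5) (7,2) (8,10) (9,3) (10,7) (11,9)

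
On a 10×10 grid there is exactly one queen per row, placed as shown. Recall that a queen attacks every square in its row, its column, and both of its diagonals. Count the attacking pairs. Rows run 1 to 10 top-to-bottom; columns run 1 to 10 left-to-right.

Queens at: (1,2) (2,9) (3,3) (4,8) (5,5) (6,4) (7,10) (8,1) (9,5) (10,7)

4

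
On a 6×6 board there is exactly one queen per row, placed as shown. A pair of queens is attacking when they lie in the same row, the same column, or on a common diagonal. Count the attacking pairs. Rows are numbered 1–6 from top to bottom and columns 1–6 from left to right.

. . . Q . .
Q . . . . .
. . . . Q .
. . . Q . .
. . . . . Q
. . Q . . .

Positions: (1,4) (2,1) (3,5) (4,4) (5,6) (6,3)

2

Same column: (1,4)–(4,4) (column 4).
Same diagonal: (3,5)–(4,4) (|3−4| = |5−4| = 1).
Total attacking pairs: 2.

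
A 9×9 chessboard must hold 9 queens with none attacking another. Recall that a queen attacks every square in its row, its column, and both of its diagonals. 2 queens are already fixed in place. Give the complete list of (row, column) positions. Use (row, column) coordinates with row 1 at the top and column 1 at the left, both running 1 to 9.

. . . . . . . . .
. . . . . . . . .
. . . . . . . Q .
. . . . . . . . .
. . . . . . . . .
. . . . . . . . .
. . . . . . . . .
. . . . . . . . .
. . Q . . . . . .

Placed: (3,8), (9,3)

Row 1: attacked by (3,8)→{6,8}; (9,3)→{3}. Safe: 1, 2, 4, 5, 7, 9. Place at column 9.
Row 2: attacked by (1,9)→{8,9}; (3,8)→{7,8,9}; (9,3)→{3}. Safe: 1, 2, 4, 5, 6. Place at column 5.
Row 4: attacked by (1,9)→{6,9}; (2,5)→{3,5,7}; (3,8)→{7,8,9}; (9,3)→{3,8}. Safe: 1, 2, 4. Place at column 4.
Row 5: attacked by (1,9)→{5,9}; (2,5)→{2,5,8}; (3,8)→{6,8}; (4,4)→{3,4,5}; (9,3)→{3,7}. Safe: 1. Place at column 1.
Row 6: attacked by (1,9)→{4,9}; (2,5)→{1,5,9}; (3,8)→{5,8}; (4,4)→{2,4,6}; (5,1)→{1,2}; (9,3)→{3,6}. Safe: 7. Place at column 7.
Row 7: attacked by (1,9)→{3,9}; (2,5)→{5}; (3,8)→{4,8}; (4,4)→{1,4,7}; (5,1)→{1,3}; (6,7)→{6,7,8}; (9,3)→{1,3,5}. Safe: 2. Place at column 2.
Row 8: attacked by (1,9)→{2,9}; (2,5)→{5}; (3,8)→{3,8}; (4,4)→{4,8}; (5,1)→{1,4}; (6,7)→{5,7,9}; (7,2)→{1,2,3}; (9,3)→{2,3,4}. Safe: 6. Place at column 6.
Columns [9, 5, 8, 4, 1, 7, 2, 6, 3], r−c [-8, -3, -5, 0, 4, -1, 5, 2, 6], r+c [10, 7, 11, 8, 6, 13, 9, 14, 12] are all distinct, so no two queens attack.

(1,9) (2,5) (3,8) (4,4) (5,1) (6,7) (7,2) (8,6) (9,3)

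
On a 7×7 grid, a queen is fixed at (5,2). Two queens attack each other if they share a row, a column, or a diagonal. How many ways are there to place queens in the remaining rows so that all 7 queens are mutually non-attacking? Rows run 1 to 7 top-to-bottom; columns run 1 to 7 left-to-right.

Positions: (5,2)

6

Branch on row 1: col 1 → 1; col 3 → 1; col 4 → 2; col 5 → 1; col 7 → 1.
Sum: 1 + 1 + 2 + 1 + 1 = 6.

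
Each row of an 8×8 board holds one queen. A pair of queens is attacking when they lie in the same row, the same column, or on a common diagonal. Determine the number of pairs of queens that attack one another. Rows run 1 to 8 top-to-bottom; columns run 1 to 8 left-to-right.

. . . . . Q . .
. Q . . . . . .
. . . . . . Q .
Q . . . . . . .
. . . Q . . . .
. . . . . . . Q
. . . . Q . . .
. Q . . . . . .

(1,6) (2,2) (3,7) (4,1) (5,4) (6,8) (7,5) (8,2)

2

Same column: (2,2)–(8,2) (column 2).
Same diagonal: (3,7)–(8,2) (|3−8| = |7−2| = 5).
Total attacking pairs: 2.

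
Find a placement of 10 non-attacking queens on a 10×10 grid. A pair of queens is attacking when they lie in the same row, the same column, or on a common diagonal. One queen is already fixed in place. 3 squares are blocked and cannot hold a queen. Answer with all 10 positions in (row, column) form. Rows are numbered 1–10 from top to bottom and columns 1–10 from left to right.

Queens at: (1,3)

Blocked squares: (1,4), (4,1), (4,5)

(1,3) (2,6) (3,8) (4,10) (5,4) (6,1) (7,5) (8,2) (9,9) (10,7)

Row 2: attacked by (1,3)→{2,3,4}. Safe: 1, 5, 6, 7, 8, 9, 10. Place at column 6.
Row 3: attacked by (1,3)→{1,3,5}; (2,6)→{5,6,7}. Safe: 2, 4, 8, 9, 10. Place at column 8.
Row 4: attacked by (1,3)→{3,6}; (2,6)→{4,6,8}; (3,8)→{7,8,9}. Blocked: 1,5. Safe: 2, 10. Place at column 10.
Row 5: attacked by (1,3)→{3,7}; (2,6)→{3,6,9}; (3,8)→{6,8,10}; (4,10)→{9,10}. Safe: 1, 2, 4, 5. Place at column 4.
Row 6: attacked by (1,3)→{3,8}; (2,6)→{2,6,10}; (3,8)→{5,8}; (4,10)→{8,10}; (5,4)→{3,4,5}. Safe: 1, 7, 9. Place at column 1.
Row 7: attacked by (1,3)→{3,9}; (2,6)→{1,6}; (3,8)→{4,8}; (4,10)→{7,10}; (5,4)→{2,4,6}; (6,1)→{1,2}. Safe: 5. Place at column 5.
Row 8: attacked by (1,3)→{3,10}; (2,6)→{6}; (3,8)→{3,8}; (4,10)→{6,10}; (5,4)→{1,4,7}; (6,1)→{1,3}; (7,5)→{4,5,6}. Safe: 2, 9. Place at column 2.
Row 9: attacked by (1,3)→{3}; (2,6)→{6}; (3,8)→{2,8}; (4,10)→{5,10}; (5,4)→{4,8}; (6,1)→{1,4}; (7,5)→{3,5,7}; (8,2)→{1,2,3}. Safe: 9. Place at column 9.
Row 10: attacked by (1,3)→{3}; (2,6)→{6}; (3,8)→{1,8}; (4,10)→{4,10}; (5,4)→{4,9}; (6,1)→{1,5}; (7,5)→{2,5,8}; (8,2)→{2,4}; (9,9)→{8,9,10}. Safe: 7. Place at column 7.
Columns [3, 6, 8, 10, 4, 1, 5, 2, 9, 7], r−c [-2, -4, -5, -6, 1, 5, 2, 6, 0, 3], r+c [4, 8, 11, 14, 9, 7, 12, 10, 18, 17] are all distinct, so no two queens attack.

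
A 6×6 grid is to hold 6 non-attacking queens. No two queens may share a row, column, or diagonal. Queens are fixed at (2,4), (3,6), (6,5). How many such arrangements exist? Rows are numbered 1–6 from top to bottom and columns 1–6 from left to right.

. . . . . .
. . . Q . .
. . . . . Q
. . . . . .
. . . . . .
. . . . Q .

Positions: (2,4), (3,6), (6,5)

Branch on row 1: col 1 → 0; col 2 → 1.
Sum: 0 + 1 = 1.

1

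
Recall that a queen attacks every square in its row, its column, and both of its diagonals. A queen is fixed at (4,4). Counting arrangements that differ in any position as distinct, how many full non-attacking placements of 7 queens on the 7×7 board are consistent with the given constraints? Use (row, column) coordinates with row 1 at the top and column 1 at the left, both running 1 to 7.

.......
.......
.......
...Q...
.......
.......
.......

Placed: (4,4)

8

Branch on row 1: col 2 → 2; col 3 → 2; col 5 → 2; col 6 → 2.
Sum: 2 + 2 + 2 + 2 = 8.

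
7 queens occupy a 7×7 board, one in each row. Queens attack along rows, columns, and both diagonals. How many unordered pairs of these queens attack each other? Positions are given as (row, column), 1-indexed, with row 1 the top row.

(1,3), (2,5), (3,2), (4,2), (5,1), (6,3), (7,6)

Same column: (1,3)–(6,3) (column 3); (3,2)–(4,2) (column 2).
Same diagonal: (3,2)–(7,6) (|3−7| = |2−6| = 4); (4,2)–(5,1) (|4−5| = |2−1| = 1).
Total attacking pairs: 4.

4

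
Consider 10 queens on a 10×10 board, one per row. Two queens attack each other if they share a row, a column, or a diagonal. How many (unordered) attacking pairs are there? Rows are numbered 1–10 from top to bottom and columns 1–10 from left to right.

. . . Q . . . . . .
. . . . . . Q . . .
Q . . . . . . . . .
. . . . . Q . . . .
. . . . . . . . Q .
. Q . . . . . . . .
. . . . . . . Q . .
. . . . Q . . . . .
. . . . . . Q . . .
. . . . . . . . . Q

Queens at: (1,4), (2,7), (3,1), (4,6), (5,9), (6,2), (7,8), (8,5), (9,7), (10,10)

2

Same column: (2,7)–(9,7) (column 7).
Same diagonal: (3,1)–(9,7) (|3−9| = |1−7| = 6).
Total attacking pairs: 2.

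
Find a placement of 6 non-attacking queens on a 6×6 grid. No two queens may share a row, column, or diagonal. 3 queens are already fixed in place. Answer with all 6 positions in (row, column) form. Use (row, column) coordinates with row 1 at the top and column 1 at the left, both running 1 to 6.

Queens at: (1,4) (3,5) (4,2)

(1,4) (2,1) (3,5) (4,2) (5,6) (6,3)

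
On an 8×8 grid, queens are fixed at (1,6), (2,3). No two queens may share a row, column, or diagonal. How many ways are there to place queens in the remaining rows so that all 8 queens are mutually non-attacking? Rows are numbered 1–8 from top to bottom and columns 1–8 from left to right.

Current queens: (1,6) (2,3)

8

Branch on row 3: col 1 → 3; col 5 → 2; col 7 → 3.
Sum: 3 + 2 + 3 = 8.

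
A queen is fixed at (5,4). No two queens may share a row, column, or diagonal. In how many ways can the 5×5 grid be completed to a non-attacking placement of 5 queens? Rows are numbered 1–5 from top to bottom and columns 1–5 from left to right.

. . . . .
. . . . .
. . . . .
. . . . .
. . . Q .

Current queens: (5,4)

Branch on row 1: col 1 → 1; col 2 → 1; col 3 → 0; col 5 → 0.
Sum: 1 + 1 + 0 + 0 = 2.

2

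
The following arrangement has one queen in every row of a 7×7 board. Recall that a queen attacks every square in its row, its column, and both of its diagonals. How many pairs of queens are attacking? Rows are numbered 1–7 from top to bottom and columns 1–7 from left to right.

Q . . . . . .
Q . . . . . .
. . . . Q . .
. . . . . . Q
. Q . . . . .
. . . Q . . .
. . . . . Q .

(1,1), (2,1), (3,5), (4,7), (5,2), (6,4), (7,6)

Same column: (1,1)–(2,1) (column 1).
Same diagonal: (2,1)–(7,6) (|2−7| = |1−6| = 5).
Total attacking pairs: 2.

2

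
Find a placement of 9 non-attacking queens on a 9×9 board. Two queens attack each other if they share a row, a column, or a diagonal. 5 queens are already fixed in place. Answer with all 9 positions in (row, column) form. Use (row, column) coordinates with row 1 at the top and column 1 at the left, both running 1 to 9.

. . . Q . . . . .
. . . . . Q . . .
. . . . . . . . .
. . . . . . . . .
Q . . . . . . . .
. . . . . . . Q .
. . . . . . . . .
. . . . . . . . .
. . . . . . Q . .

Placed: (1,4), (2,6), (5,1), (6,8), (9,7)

(1,4) (2,6) (3,9) (4,3) (5,1) (6,8) (7,2) (8,5) (9,7)

Row 3: attacked by (1,4)→{2,4,6}; (2,6)→{5,6,7}; (5,1)→{1,3}; (6,8)→{5,8}; (9,7)→{1,7}. Safe: 9. Place at column 9.
Row 4: attacked by (1,4)→{1,4,7}; (2,6)→{4,6,8}; (3,9)→{8,9}; (5,1)→{1,2}; (6,8)→{6,8}; (9,7)→{2,7}. Safe: 3, 5. Place at column 3.
Row 7: attacked by (1,4)→{4}; (2,6)→{1,6}; (3,9)→{5,9}; (4,3)→{3,6}; (5,1)→{1,3}; (6,8)→{7,8,9}; (9,7)→{5,7,9}. Safe: 2. Place at column 2.
Row 8: attacked by (1,4)→{4}; (2,6)→{6}; (3,9)→{4,9}; (4,3)→{3,7}; (5,1)→{1,4}; (6,8)→{6,8}; (7,2)→{1,2,3}; (9,7)→{6,7,8}. Safe: 5. Place at column 5.
Columns [4, 6, 9, 3, 1, 8, 2, 5, 7], r−c [-3, -4, -6, 1, 4, -2, 5, 3, 2], r+c [5, 8, 12, 7, 6, 14, 9, 13, 16] are all distinct, so no two queens attack.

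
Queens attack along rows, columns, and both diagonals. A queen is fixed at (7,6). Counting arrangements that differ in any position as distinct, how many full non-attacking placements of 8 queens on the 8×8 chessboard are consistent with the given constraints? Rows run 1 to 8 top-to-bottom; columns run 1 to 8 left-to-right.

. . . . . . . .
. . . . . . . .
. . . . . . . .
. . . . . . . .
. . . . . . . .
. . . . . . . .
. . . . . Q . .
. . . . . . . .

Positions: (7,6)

14

Branch on row 1: col 1 → 1; col 2 → 3; col 3 → 0; col 4 → 3; col 5 → 6; col 7 → 1; col 8 → 0.
Sum: 1 + 3 + 0 + 3 + 6 + 1 + 0 = 14.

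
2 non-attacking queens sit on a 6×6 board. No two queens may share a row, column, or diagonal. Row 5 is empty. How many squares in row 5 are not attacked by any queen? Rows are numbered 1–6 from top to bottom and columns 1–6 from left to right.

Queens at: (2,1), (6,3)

2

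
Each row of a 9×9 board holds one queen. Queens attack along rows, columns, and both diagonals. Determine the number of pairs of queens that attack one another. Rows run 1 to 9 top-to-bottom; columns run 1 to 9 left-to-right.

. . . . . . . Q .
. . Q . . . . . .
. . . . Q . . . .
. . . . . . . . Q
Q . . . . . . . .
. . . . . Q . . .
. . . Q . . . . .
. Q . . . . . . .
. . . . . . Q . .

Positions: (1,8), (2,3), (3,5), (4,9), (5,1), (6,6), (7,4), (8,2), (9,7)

All columns are distinct and no two queens satisfy |Δrow| = |Δcol|, so no pair attacks.

0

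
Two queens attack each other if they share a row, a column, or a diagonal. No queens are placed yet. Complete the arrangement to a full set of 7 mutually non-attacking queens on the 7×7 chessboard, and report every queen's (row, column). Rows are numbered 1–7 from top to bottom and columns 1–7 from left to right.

(1,7) (2,4) (3,1) (4,5) (5,2) (6,6) (7,3)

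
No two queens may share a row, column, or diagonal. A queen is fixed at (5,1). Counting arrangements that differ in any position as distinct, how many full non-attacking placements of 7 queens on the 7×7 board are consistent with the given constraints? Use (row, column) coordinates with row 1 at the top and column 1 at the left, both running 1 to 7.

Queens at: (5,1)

6

Branch on row 1: col 2 → 2; col 3 → 1; col 4 → 0; col 6 → 2; col 7 → 1.
Sum: 2 + 1 + 0 + 2 + 1 = 6.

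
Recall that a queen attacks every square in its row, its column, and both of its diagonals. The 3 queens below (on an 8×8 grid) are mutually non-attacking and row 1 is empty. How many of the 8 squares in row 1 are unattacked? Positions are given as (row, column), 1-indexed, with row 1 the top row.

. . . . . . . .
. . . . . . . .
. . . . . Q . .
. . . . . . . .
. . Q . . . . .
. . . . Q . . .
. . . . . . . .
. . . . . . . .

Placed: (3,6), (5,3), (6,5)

2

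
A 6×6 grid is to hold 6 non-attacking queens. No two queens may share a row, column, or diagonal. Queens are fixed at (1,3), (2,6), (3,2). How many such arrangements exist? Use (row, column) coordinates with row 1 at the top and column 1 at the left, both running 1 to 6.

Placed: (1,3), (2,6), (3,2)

1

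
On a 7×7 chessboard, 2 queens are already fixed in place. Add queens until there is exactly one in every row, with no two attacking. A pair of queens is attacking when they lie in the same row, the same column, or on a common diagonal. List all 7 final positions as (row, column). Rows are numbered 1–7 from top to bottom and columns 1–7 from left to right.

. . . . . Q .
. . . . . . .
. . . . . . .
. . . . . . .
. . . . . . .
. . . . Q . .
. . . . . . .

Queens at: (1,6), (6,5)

(1,6) (2,4) (3,7) (4,1) (5,3) (6,5) (7,2)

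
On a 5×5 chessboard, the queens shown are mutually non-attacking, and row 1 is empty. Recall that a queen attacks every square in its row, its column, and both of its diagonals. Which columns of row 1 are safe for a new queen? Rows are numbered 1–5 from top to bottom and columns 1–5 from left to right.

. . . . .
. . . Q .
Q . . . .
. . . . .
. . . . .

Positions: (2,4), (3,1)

columns 2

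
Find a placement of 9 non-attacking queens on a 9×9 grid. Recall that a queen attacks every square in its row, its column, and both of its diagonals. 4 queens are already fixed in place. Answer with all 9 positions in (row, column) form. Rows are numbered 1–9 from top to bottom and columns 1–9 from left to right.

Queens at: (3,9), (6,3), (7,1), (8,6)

Row 1: attacked by (3,9)→{7,9}; (6,3)→{3,8}; (7,1)→{1,7}; (8,6)→{6}. Safe: 2, 4, 5. Place at column 2.
Row 2: attacked by (1,2)→{1,2,3}; (3,9)→{8,9}; (6,3)→{3,7}; (7,1)→{1,6}; (8,6)→{6}. Safe: 4, 5. Place at column 4.
Row 4: attacked by (1,2)→{2,5}; (2,4)→{2,4,6}; (3,9)→{8,9}; (6,3)→{1,3,5}; (7,1)→{1,4}; (8,6)→{2,6}. Safe: 7. Place at column 7.
Row 5: attacked by (1,2)→{2,6}; (2,4)→{1,4,7}; (3,9)→{7,9}; (4,7)→{6,7,8}; (6,3)→{2,3,4}; (7,1)→{1,3}; (8,6)→{3,6,9}. Safe: 5. Place at column 5.
Row 9: attacked by (1,2)→{2}; (2,4)→{4}; (3,9)→{3,9}; (4,7)→{2,7}; (5,5)→{1,5,9}; (6,3)→{3,6}; (7,1)→{1,3}; (8,6)→{5,6,7}. Safe: 8. Place at column 8.
Columns [2, 4, 9, 7, 5, 3, 1, 6, 8], r−c [-1, -2, -6, -3, 0, 3, 6, 2, 1], r+c [3, 6, 12, 11, 10, 9, 8, 14, 17] are all distinct, so no two queens attack.

(1,2) (2,4) (3,9) (4,7) (5,5) (6,3) (7,1) (8,6) (9,8)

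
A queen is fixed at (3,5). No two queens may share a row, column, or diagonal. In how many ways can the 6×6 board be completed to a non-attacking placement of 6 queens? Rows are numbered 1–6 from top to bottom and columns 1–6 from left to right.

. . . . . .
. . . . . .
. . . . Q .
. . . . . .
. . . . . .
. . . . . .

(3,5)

1

Branch on row 1: col 1 → 0; col 2 → 0; col 4 → 1; col 6 → 0.
Sum: 0 + 0 + 1 + 0 = 1.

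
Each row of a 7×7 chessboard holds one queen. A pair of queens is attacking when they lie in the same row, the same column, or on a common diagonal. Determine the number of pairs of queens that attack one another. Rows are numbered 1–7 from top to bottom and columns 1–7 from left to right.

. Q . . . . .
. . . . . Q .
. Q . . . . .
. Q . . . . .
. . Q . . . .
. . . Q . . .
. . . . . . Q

7

Same column: (1,2)–(3,2) (column 2); (1,2)–(4,2) (column 2); (3,2)–(4,2) (column 2).
Same diagonal: (2,6)–(5,3) (|2−5| = |6−3| = 3); (4,2)–(5,3) (|4−5| = |2−3| = 1); (4,2)–(6,4) (|4−6| = |2−4| = 2); (5,3)–(6,4) (|5−6| = |3−4| = 1).
Total attacking pairs: 7.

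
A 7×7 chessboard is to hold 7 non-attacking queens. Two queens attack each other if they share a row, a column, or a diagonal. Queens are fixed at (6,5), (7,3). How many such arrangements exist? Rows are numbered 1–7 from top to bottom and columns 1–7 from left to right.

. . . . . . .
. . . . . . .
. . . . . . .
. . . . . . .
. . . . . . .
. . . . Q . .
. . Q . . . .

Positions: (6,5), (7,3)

1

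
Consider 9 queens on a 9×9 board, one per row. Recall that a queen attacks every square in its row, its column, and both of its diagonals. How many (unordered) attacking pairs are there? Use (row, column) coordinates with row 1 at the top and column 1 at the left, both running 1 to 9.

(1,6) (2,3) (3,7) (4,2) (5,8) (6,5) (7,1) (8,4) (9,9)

All columns are distinct and no two queens satisfy |Δrow| = |Δcol|, so no pair attacks.

0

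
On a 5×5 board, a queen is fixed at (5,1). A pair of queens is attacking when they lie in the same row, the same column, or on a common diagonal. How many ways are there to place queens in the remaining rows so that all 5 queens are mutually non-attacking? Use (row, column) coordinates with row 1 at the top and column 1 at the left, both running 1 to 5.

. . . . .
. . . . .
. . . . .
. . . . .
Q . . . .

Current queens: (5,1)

2

Branch on row 1: col 2 → 0; col 3 → 1; col 4 → 1.
Sum: 0 + 1 + 1 = 2.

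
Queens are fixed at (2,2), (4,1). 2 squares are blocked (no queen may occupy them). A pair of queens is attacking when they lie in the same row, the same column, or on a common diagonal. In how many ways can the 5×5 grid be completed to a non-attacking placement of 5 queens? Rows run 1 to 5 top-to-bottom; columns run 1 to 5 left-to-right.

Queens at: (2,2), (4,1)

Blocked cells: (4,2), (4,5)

1

Branch on row 1: col 5 → 1.
Sum: 1 = 1.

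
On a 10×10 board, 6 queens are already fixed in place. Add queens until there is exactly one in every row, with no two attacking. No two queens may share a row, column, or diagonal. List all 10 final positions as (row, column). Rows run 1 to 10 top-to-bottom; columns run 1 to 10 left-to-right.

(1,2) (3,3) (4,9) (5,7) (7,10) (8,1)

(1,2) (2,8) (3,3) (4,9) (5,7) (6,5) (7,10) (8,1) (9,6) (10,4)

Row 2: attacked by (1,2)→{1,2,3}; (3,3)→{2,3,4}; (4,9)→{7,9}; (5,7)→{4,7,10}; (7,10)→{5,10}; (8,1)→{1,7}. Safe: 6, 8. Place at column 8.
Row 6: attacked by (1,2)→{2,7}; (2,8)→{4,8}; (3,3)→{3,6}; (4,9)→{7,9}; (5,7)→{6,7,8}; (7,10)→{9,10}; (8,1)→{1,3}. Safe: 5. Place at column 5.
Row 9: attacked by (1,2)→{2,10}; (2,8)→{1,8}; (3,3)→{3,9}; (4,9)→{4,9}; (5,7)→{3,7}; (6,5)→{2,5,8}; (7,10)→{8,10}; (8,1)→{1,2}. Safe: 6. Place at column 6.
Row 10: attacked by (1,2)→{2}; (2,8)→{8}; (3,3)→{3,10}; (4,9)→{3,9}; (5,7)→{2,7}; (6,5)→{1,5,9}; (7,10)→{7,10}; (8,1)→{1,3}; (9,6)→{5,6,7}. Safe: 4. Place at column 4.
Columns [2, 8, 3, 9, 7, 5, 10, 1, 6, 4], r−c [-1, -6, 0, -5, -2, 1, -3, 7, 3, 6], r+c [3, 10, 6, 13, 12, 11, 17, 9, 15, 14] are all distinct, so no two queens attack.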